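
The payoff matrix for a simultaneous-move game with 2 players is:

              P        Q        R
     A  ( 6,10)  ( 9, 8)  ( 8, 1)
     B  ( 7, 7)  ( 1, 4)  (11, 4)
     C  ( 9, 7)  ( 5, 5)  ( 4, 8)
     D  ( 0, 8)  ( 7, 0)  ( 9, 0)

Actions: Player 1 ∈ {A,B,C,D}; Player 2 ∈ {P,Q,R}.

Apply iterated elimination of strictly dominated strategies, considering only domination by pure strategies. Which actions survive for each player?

P2 drop Q (P beats it: A:10>8 B:7>4 C:7>5 D:8>0)
P1 drop A (B beats it: P:7>6 R:11>8)
P1 drop D (B beats it: P:7>0 R:11>9)
P1→{B,C} P2→{P,R}

Survivors P1:{B,C} P2:{P,R}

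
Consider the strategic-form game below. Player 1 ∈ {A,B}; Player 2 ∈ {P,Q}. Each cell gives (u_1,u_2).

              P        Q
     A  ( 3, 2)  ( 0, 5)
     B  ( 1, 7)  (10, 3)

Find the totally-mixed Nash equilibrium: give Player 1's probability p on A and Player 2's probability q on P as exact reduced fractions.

P1 indiff ⇒ q·3+(1-q)·0 = q·1+(1-q)·10 ⇒ q(2) = (1-q)(10) ⇒ q = 5/6
P2 indiff ⇒ p·2+(1-p)·7 = p·5+(1-p)·3 ⇒ p(-3) = (1-p)(-4) ⇒ p = 4/7

P1 mixes 4/7 on A; P2 mixes 5/6 on P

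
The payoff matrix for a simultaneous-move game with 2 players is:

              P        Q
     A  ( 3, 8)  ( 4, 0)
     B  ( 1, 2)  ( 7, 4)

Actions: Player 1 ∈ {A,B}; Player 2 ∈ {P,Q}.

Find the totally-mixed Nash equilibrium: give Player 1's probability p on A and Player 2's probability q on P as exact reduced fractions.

(p,q) = (1/5, 3/5)

P1 indiff ⇒ q·3+(1-q)·4 = q·1+(1-q)·7 ⇒ q(2) = (1-q)(3) ⇒ q = 3/5
P2 indiff ⇒ p·8+(1-p)·2 = p·0+(1-p)·4 ⇒ p(8) = (1-p)(2) ⇒ p = 1/5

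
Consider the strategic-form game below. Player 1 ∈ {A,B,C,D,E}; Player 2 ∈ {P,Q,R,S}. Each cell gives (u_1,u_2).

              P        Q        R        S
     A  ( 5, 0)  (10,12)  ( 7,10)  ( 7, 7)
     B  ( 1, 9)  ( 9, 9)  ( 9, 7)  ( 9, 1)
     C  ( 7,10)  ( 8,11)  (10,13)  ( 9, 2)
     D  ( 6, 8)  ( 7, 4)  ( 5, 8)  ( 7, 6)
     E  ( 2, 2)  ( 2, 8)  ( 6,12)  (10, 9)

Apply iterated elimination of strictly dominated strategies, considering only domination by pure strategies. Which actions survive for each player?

IESDS → P1:{A,B,C} P2:{P,Q,R}

P1 drop D (C beats it: P:7>6 Q:8>7 R:10>5 S:9>7)
P2 drop S (R beats it: A:10>7 B:7>1 C:13>2 E:12>9)
P1 drop E (A beats it: P:5>2 Q:10>2 R:7>6)
P1→{A,B,C} P2→{P,Q,R}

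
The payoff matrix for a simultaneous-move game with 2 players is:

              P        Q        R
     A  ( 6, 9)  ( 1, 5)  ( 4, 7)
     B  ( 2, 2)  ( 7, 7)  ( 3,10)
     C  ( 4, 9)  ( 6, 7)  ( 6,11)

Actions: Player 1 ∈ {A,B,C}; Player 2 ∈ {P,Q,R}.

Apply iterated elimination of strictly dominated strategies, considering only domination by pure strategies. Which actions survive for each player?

P2 drop Q (R beats it: A:7>5 B:10>7 C:11>7)
P1 drop B (A beats it: P:6>2 R:4>3)
P1→{A,C} P2→{P,R}

IESDS → P1:{A,C} P2:{P,R}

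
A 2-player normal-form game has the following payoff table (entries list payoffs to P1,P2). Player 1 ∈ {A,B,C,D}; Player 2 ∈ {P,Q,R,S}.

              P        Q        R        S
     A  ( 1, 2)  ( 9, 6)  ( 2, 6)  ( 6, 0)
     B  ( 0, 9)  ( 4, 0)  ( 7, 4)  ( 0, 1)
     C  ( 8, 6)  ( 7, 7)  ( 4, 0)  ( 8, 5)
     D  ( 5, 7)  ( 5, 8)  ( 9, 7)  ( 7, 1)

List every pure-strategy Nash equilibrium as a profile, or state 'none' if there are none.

Nash profiles: (A,Q)

(A,P): not NE [P1→C gives 8>1; P2→R gives 6>2]
(A,Q): NE
(A,R): not NE [P1→D gives 9>2]
(A,S): not NE [P1→C gives 8>6; P2→R gives 6>0]
(B,P): not NE [P1→C gives 8>0]
(B,Q): not NE [P1→A gives 9>4; P2→P gives 9>0]
(B,R): not NE [P1→D gives 9>7; P2→P gives 9>4]
(B,S): not NE [P1→C gives 8>0; P2→P gives 9>1]
(C,P): not NE [P2→Q gives 7>6]
(C,Q): not NE [P1→A gives 9>7]
(C,R): not NE [P1→D gives 9>4; P2→Q gives 7>0]
(C,S): not NE [P2→Q gives 7>5]
(D,P): not NE [P1→C gives 8>5; P2→Q gives 8>7]
(D,Q): not NE [P1→A gives 9>5]
(D,R): not NE [P2→Q gives 8>7]
(D,S): not NE [P1→C gives 8>7; P2→Q gives 8>1]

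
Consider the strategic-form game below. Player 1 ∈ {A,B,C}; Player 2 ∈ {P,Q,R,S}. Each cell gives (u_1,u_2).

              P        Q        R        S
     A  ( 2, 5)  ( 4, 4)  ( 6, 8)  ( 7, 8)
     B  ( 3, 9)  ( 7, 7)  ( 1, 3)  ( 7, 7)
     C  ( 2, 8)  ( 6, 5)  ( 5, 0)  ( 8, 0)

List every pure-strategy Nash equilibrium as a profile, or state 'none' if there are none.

(A,P): not NE [P1→B gives 3>2; P2→S gives 8>5]
(A,Q): not NE [P1→B gives 7>4; P2→S gives 8>4]
(A,R): NE
(A,S): not NE [P1→C gives 8>7]
(B,P): NE
(B,Q): not NE [P2→P gives 9>7]
(B,R): not NE [P1→A gives 6>1; P2→P gives 9>3]
(B,S): not NE [P1→C gives 8>7; P2→P gives 9>7]
(C,P): not NE [P1→B gives 3>2]
(C,Q): not NE [P1→B gives 7>6; P2→P gives 8>5]
(C,R): not NE [P1→A gives 6>5; P2→P gives 8>0]
(C,S): not NE [P2→P gives 8>0]

PSNE = {(A,R), (B,P)}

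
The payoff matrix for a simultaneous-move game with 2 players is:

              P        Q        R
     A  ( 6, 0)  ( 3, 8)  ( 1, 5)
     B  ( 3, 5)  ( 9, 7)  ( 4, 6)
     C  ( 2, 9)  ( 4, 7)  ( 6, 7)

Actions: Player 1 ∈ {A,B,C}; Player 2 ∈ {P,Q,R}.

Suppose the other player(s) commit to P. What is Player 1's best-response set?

u_1(A vs P) = 6
u_1(B vs P) = 3
u_1(C vs P) = 2
max payoff 6 at {A}

P1 best: {A}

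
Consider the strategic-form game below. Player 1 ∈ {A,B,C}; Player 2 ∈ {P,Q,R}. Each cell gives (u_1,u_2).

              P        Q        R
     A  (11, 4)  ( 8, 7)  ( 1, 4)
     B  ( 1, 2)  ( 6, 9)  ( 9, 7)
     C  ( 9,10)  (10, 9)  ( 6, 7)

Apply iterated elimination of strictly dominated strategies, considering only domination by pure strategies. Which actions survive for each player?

Survivors P1:{A,C} P2:{P,Q}

P2 drop R (Q beats it: A:7>4 B:9>7 C:9>7)
P1 drop B (A beats it: P:11>1 Q:8>6)
P1→{A,C} P2→{P,Q}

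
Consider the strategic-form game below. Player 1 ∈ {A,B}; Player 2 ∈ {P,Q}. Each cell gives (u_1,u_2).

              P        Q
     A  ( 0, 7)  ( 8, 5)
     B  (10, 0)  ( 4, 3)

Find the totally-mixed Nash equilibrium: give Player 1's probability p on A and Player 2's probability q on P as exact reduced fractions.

p=3/5, q=2/7

P1 indiff ⇒ q·0+(1-q)·8 = q·10+(1-q)·4 ⇒ q(-10) = (1-q)(-4) ⇒ q = 2/7
P2 indiff ⇒ p·7+(1-p)·0 = p·5+(1-p)·3 ⇒ p(2) = (1-p)(3) ⇒ p = 3/5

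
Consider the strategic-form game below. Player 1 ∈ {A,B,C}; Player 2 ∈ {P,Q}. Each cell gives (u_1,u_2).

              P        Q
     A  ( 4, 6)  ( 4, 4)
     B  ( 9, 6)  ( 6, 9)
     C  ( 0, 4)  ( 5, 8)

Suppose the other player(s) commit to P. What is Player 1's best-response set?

P1 best: {B}

u_1(A vs P) = 4
u_1(B vs P) = 9
u_1(C vs P) = 0
max payoff 9 at {B}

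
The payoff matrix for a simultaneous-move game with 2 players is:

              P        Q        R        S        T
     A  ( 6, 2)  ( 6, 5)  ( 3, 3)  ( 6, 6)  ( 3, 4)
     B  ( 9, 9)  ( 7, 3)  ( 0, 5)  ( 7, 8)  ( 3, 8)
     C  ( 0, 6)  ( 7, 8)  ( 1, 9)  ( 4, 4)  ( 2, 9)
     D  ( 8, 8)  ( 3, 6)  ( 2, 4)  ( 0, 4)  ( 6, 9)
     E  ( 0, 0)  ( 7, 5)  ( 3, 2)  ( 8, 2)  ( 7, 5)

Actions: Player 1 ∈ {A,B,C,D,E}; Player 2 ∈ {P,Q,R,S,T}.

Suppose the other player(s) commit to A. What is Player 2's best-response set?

u_2(P vs A) = 2
u_2(Q vs A) = 5
u_2(R vs A) = 3
u_2(S vs A) = 6
u_2(T vs A) = 4
max payoff 6 at {S}

argmax u_2 = {S}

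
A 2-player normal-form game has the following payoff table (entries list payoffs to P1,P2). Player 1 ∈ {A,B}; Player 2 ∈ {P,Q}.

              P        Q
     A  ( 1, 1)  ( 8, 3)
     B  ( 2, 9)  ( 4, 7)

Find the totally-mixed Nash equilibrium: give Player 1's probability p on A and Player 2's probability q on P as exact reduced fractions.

P1 mixes 1/2 on A; P2 mixes 4/5 on P

P1 indiff ⇒ q·1+(1-q)·8 = q·2+(1-q)·4 ⇒ q(-1) = (1-q)(-4) ⇒ q = 4/5
P2 indiff ⇒ p·1+(1-p)·9 = p·3+(1-p)·7 ⇒ p(-2) = (1-p)(-2) ⇒ p = 1/2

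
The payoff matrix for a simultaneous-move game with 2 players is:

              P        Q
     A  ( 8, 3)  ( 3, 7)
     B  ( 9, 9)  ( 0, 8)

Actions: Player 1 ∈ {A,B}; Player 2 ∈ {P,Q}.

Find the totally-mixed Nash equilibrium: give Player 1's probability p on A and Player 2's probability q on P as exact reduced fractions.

(p,q) = (1/5, 3/4)

P1 indiff ⇒ q·8+(1-q)·3 = q·9+(1-q)·0 ⇒ q(-1) = (1-q)(-3) ⇒ q = 3/4
P2 indiff ⇒ p·3+(1-p)·9 = p·7+(1-p)·8 ⇒ p(-4) = (1-p)(-1) ⇒ p = 1/5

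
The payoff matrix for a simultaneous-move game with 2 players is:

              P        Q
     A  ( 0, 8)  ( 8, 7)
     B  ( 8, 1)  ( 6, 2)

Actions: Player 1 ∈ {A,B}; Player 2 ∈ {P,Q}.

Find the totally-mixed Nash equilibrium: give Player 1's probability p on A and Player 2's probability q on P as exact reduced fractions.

P1 indiff ⇒ q·0+(1-q)·8 = q·8+(1-q)·6 ⇒ q(-8) = (1-q)(-2) ⇒ q = 1/5
P2 indiff ⇒ p·8+(1-p)·1 = p·7+(1-p)·2 ⇒ p(1) = (1-p)(1) ⇒ p = 1/2

p=1/2, q=1/5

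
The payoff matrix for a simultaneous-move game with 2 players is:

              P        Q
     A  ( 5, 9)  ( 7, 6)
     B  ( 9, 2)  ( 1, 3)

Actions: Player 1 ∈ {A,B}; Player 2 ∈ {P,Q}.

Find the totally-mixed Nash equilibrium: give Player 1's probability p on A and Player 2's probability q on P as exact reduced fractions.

(p,q) = (1/4, 3/5)

P1 indiff ⇒ q·5+(1-q)·7 = q·9+(1-q)·1 ⇒ q(-4) = (1-q)(-6) ⇒ q = 3/5
P2 indiff ⇒ p·9+(1-p)·2 = p·6+(1-p)·3 ⇒ p(3) = (1-p)(1) ⇒ p = 1/4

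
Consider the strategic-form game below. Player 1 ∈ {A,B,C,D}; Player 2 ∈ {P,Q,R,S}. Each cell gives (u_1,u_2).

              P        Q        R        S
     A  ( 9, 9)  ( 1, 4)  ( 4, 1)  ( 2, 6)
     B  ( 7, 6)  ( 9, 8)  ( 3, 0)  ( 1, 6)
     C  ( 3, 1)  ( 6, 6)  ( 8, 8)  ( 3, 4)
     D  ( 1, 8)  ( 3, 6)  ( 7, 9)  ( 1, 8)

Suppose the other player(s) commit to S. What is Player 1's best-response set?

BR_1 = {C}

u_1(A vs S) = 2
u_1(B vs S) = 1
u_1(C vs S) = 3
u_1(D vs S) = 1
max payoff 3 at {C}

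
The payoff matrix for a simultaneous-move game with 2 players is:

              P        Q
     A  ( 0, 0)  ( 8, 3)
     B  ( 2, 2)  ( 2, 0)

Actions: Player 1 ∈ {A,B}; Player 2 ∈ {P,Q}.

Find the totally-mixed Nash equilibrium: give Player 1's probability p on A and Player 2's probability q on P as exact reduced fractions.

p=2/5, q=3/4

P1 indiff ⇒ q·0+(1-q)·8 = q·2+(1-q)·2 ⇒ q(-2) = (1-q)(-6) ⇒ q = 3/4
P2 indiff ⇒ p·0+(1-p)·2 = p·3+(1-p)·0 ⇒ p(-3) = (1-p)(-2) ⇒ p = 2/5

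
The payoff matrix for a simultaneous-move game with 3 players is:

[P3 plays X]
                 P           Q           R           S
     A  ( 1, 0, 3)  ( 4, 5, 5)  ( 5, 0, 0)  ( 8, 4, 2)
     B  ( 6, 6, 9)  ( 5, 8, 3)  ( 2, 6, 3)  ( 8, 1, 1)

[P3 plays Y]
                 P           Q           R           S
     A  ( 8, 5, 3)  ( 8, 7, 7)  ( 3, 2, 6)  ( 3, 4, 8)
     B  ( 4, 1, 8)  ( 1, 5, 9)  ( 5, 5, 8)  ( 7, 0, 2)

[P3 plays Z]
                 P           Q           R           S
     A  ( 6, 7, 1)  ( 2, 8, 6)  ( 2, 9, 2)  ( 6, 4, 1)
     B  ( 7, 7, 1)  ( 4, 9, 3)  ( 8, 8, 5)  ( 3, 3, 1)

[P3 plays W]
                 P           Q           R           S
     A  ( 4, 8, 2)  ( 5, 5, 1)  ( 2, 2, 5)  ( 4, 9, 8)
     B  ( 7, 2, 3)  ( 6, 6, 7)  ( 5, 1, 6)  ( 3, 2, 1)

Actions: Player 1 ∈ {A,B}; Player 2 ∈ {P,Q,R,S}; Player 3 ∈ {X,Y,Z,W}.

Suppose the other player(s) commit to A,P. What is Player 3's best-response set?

u_3(X vs A,P) = 3
u_3(Y vs A,P) = 3
u_3(Z vs A,P) = 1
u_3(W vs A,P) = 2
max payoff 3 at {X,Y}

P3 best: {X,Y}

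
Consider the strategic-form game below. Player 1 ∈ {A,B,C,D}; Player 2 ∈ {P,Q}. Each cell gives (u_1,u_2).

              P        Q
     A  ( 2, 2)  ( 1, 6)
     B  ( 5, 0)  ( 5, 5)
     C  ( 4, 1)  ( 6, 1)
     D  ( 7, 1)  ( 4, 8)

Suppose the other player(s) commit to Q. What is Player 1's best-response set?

P1 best: {C}

u_1(A vs Q) = 1
u_1(B vs Q) = 5
u_1(C vs Q) = 6
u_1(D vs Q) = 4
max payoff 6 at {C}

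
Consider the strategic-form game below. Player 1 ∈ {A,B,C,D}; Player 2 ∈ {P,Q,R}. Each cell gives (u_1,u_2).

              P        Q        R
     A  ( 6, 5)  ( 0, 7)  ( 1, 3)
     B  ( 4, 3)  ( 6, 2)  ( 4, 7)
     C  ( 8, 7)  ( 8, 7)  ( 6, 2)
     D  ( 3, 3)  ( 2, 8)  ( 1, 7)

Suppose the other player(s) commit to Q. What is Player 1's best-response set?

u_1(A vs Q) = 0
u_1(B vs Q) = 6
u_1(C vs Q) = 8
u_1(D vs Q) = 2
max payoff 8 at {C}

P1 best: {C}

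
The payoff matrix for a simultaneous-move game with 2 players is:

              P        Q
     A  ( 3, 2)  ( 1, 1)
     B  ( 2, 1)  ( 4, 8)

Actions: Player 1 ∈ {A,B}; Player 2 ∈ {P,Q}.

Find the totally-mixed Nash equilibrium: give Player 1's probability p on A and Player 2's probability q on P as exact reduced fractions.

P1 mixes 7/8 on A; P2 mixes 3/4 on P

P1 indiff ⇒ q·3+(1-q)·1 = q·2+(1-q)·4 ⇒ q(1) = (1-q)(3) ⇒ q = 3/4
P2 indiff ⇒ p·2+(1-p)·1 = p·1+(1-p)·8 ⇒ p(1) = (1-p)(7) ⇒ p = 7/8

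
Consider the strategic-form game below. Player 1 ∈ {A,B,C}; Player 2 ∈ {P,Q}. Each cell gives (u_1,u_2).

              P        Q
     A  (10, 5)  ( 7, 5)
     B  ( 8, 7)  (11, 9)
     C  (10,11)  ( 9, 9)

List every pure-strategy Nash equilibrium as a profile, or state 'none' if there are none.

(A,P): NE
(A,Q): not NE [P1→B gives 11>7]
(B,P): not NE [P1→C gives 10>8; P2→Q gives 9>7]
(B,Q): NE
(C,P): NE
(C,Q): not NE [P1→B gives 11>9; P2→P gives 11>9]

Nash profiles: (A,P), (B,Q), (C,P)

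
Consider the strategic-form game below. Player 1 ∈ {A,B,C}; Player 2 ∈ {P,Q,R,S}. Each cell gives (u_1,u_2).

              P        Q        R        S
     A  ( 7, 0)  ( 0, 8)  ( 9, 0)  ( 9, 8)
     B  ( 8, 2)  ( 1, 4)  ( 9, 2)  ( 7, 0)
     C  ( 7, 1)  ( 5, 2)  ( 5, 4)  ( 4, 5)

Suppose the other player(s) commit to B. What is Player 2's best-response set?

argmax u_2 = {Q}

u_2(P vs B) = 2
u_2(Q vs B) = 4
u_2(R vs B) = 2
u_2(S vs B) = 0
max payoff 4 at {Q}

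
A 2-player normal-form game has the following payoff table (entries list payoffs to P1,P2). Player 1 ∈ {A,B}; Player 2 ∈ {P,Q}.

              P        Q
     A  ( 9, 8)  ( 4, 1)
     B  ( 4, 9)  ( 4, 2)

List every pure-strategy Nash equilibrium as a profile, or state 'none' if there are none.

Nash profiles: (A,P)

(A,P): NE
(A,Q): not NE [P2→P gives 8>1]
(B,P): not NE [P1→A gives 9>4]
(B,Q): not NE [P2→P gives 9>2]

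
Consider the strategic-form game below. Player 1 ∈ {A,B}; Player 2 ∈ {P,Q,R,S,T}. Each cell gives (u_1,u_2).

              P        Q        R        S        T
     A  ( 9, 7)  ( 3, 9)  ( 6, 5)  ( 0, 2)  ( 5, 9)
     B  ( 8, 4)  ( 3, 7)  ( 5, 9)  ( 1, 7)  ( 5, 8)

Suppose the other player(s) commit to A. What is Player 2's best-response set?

u_2(P vs A) = 7
u_2(Q vs A) = 9
u_2(R vs A) = 5
u_2(S vs A) = 2
u_2(T vs A) = 9
max payoff 9 at {Q,T}

BR_2 = {Q,T}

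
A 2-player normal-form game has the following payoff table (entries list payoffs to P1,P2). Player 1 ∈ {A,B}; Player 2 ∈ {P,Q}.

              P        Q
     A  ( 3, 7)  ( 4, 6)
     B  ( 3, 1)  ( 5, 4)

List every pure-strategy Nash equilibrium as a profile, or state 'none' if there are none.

NE set: (A,P), (B,Q)

(A,P): NE
(A,Q): not NE [P1→B gives 5>4; P2→P gives 7>6]
(B,P): not NE [P2→Q gives 4>1]
(B,Q): NE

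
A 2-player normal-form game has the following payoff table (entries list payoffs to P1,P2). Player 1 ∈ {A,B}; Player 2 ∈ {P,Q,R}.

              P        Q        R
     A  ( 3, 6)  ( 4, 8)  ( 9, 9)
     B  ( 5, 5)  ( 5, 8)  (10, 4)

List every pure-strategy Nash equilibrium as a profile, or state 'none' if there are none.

NE set: (B,Q)

(A,P): not NE [P1→B gives 5>3; P2→R gives 9>6]
(A,Q): not NE [P1→B gives 5>4; P2→R gives 9>8]
(A,R): not NE [P1→B gives 10>9]
(B,P): not NE [P2→Q gives 8>5]
(B,Q): NE
(B,R): not NE [P2→Q gives 8>4]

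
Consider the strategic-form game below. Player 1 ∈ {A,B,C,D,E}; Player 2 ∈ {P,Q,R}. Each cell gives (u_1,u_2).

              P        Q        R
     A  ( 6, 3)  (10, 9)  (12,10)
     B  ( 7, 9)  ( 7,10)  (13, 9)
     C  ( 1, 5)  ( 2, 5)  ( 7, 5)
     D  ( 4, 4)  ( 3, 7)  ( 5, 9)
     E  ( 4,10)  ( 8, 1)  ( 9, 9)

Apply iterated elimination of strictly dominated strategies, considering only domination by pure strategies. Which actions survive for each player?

Remaining: P1:{A,B} P2:{Q,R}

P1 drop C (A beats it: P:6>1 Q:10>2 R:12>7)
P1 drop D (A beats it: P:6>4 Q:10>3 R:12>5)
P1 drop E (A beats it: P:6>4 Q:10>8 R:12>9)
P2 drop P (Q beats it: A:9>3 B:10>9)
P1→{A,B} P2→{Q,R}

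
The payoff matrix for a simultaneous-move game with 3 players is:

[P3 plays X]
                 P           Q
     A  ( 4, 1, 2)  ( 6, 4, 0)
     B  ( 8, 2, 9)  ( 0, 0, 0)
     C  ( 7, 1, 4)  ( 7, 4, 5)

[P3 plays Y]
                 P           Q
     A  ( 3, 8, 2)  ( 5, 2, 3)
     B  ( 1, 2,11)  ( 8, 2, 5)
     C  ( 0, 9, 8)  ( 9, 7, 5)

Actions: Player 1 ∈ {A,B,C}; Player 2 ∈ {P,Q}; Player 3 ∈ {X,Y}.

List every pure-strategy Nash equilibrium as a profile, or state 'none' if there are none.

(A,P,X): not NE [P1→B gives 8>4; P2→Q gives 4>1]
(A,P,Y): NE
(A,Q,X): not NE [P1→C gives 7>6; P3→Y gives 3>0]
(A,Q,Y): not NE [P1→C gives 9>5; P2→P gives 8>2]
(B,P,X): not NE [P3→Y gives 11>9]
(B,P,Y): not NE [P1→A gives 3>1]
(B,Q,X): not NE [P1→C gives 7>0; P2→P gives 2>0; P3→Y gives 5>0]
(B,Q,Y): not NE [P1→C gives 9>8]
(C,P,X): not NE [P1→B gives 8>7; P2→Q gives 4>1; P3→Y gives 8>4]
(C,P,Y): not NE [P1→A gives 3>0]
(C,Q,X): NE
(C,Q,Y): not NE [P2→P gives 9>7]

Nash profiles: (A,P,Y), (C,Q,X)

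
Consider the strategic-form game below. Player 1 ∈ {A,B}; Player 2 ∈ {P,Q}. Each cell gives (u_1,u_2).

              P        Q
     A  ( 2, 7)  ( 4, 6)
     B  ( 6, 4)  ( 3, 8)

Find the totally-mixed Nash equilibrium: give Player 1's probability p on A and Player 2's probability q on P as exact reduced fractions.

(p,q) = (4/5, 1/5)

P1 indiff ⇒ q·2+(1-q)·4 = q·6+(1-q)·3 ⇒ q(-4) = (1-q)(-1) ⇒ q = 1/5
P2 indiff ⇒ p·7+(1-p)·4 = p·6+(1-p)·8 ⇒ p(1) = (1-p)(4) ⇒ p = 4/5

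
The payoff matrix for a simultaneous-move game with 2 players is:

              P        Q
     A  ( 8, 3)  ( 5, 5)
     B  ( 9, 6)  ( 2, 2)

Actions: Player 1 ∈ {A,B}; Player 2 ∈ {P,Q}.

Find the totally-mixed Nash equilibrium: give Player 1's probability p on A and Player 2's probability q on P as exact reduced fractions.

P1 mixes 2/3 on A; P2 mixes 3/4 on P

P1 indiff ⇒ q·8+(1-q)·5 = q·9+(1-q)·2 ⇒ q(-1) = (1-q)(-3) ⇒ q = 3/4
P2 indiff ⇒ p·3+(1-p)·6 = p·5+(1-p)·2 ⇒ p(-2) = (1-p)(-4) ⇒ p = 2/3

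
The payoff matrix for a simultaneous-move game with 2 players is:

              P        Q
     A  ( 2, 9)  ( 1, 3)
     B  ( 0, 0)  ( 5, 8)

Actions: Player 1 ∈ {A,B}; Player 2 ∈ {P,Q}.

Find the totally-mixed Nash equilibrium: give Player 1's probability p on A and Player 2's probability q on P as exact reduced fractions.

p=4/7, q=2/3

P1 indiff ⇒ q·2+(1-q)·1 = q·0+(1-q)·5 ⇒ q(2) = (1-q)(4) ⇒ q = 2/3
P2 indiff ⇒ p·9+(1-p)·0 = p·3+(1-p)·8 ⇒ p(6) = (1-p)(8) ⇒ p = 4/7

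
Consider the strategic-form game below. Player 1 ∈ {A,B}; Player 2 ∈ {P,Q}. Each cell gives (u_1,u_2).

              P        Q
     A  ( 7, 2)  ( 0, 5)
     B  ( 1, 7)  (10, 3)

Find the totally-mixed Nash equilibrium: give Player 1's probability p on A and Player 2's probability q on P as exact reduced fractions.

P1 indiff ⇒ q·7+(1-q)·0 = q·1+(1-q)·10 ⇒ q(6) = (1-q)(10) ⇒ q = 5/8
P2 indiff ⇒ p·2+(1-p)·7 = p·5+(1-p)·3 ⇒ p(-3) = (1-p)(-4) ⇒ p = 4/7

P1 mixes 4/7 on A; P2 mixes 5/8 on P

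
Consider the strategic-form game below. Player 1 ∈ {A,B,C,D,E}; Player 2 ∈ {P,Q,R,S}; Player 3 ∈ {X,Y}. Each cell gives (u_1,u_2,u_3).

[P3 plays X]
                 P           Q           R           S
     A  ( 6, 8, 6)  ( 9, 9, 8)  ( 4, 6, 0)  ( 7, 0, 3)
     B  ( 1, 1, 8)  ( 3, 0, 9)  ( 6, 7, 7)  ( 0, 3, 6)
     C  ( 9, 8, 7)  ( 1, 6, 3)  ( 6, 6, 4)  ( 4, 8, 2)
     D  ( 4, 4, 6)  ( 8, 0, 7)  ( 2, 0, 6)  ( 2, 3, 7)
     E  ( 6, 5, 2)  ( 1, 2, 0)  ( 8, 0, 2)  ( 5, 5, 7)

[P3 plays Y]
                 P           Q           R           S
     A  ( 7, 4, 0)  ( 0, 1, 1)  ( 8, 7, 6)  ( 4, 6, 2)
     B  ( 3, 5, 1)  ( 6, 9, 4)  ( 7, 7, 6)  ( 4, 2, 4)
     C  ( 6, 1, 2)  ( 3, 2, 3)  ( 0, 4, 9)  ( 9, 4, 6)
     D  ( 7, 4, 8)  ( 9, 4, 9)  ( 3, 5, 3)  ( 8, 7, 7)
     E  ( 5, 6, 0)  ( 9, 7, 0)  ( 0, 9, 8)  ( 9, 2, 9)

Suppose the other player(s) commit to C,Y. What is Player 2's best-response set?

u_2(P vs C,Y) = 1
u_2(Q vs C,Y) = 2
u_2(R vs C,Y) = 4
u_2(S vs C,Y) = 4
max payoff 4 at {R,S}

BR_2 = {R,S}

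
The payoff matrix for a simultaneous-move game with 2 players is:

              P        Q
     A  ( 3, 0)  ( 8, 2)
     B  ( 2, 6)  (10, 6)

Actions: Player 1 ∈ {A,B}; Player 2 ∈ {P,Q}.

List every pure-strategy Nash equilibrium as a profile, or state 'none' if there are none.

NE set: (B,Q)

(A,P): not NE [P2→Q gives 2>0]
(A,Q): not NE [P1→B gives 10>8]
(B,P): not NE [P1→A gives 3>2]
(B,Q): NE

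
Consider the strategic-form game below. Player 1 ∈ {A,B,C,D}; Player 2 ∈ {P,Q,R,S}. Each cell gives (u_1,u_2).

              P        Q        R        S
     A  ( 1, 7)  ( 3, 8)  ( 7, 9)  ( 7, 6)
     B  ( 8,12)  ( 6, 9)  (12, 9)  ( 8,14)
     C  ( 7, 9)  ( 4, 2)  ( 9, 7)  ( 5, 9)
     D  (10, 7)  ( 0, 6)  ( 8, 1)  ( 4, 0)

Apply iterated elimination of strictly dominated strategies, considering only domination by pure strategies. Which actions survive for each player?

P1 drop A (B beats it: P:8>1 Q:6>3 R:12>7 S:8>7)
P1 drop C (B beats it: P:8>7 Q:6>4 R:12>9 S:8>5)
P2 drop Q (P beats it: B:12>9 D:7>6)
P2 drop R (P beats it: B:12>9 D:7>1)
P1→{B,D} P2→{P,S}

Remaining: P1:{B,D} P2:{P,S}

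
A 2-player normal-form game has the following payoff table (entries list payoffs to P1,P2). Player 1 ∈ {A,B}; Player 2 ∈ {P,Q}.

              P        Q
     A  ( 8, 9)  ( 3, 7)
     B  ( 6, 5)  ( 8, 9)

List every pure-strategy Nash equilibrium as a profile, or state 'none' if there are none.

PSNE = {(A,P), (B,Q)}

(A,P): NE
(A,Q): not NE [P1→B gives 8>3; P2→P gives 9>7]
(B,P): not NE [P1→A gives 8>6; P2→Q gives 9>5]
(B,Q): NE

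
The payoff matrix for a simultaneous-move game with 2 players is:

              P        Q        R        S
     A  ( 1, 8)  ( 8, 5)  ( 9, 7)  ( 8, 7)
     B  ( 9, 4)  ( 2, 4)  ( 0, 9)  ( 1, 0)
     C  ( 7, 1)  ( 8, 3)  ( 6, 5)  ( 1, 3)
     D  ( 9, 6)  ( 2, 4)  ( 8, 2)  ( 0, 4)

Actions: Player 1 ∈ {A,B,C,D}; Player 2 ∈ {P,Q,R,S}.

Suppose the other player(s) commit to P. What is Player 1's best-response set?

u_1(A vs P) = 1
u_1(B vs P) = 9
u_1(C vs P) = 7
u_1(D vs P) = 9
max payoff 9 at {B,D}

P1 best: {B,D}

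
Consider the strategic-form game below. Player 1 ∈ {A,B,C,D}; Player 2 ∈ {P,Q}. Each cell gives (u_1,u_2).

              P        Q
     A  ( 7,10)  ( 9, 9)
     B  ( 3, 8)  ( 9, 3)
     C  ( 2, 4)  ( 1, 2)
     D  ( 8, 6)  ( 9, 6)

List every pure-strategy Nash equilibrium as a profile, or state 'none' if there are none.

(A,P): not NE [P1→D gives 8>7]
(A,Q): not NE [P2→P gives 10>9]
(B,P): not NE [P1→D gives 8>3]
(B,Q): not NE [P2→P gives 8>3]
(C,P): not NE [P1→D gives 8>2]
(C,Q): not NE [P1→D gives 9>1; P2→P gives 4>2]
(D,P): NE
(D,Q): NE

Nash profiles: (D,P), (D,Q)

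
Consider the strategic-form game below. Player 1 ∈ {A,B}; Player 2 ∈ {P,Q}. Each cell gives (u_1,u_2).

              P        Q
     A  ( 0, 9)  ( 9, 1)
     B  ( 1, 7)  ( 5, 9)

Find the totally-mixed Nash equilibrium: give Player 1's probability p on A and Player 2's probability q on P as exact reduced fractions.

(p,q) = (1/5, 4/5)

P1 indiff ⇒ q·0+(1-q)·9 = q·1+(1-q)·5 ⇒ q(-1) = (1-q)(-4) ⇒ q = 4/5
P2 indiff ⇒ p·9+(1-p)·7 = p·1+(1-p)·9 ⇒ p(8) = (1-p)(2) ⇒ p = 1/5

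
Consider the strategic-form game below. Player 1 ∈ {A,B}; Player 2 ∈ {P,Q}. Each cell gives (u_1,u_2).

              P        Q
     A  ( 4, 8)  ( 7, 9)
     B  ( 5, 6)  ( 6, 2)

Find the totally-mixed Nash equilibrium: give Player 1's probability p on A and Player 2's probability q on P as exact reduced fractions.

P1 indiff ⇒ q·4+(1-q)·7 = q·5+(1-q)·6 ⇒ q(-1) = (1-q)(-1) ⇒ q = 1/2
P2 indiff ⇒ p·8+(1-p)·6 = p·9+(1-p)·2 ⇒ p(-1) = (1-p)(-4) ⇒ p = 4/5

P1 mixes 4/5 on A; P2 mixes 1/2 on P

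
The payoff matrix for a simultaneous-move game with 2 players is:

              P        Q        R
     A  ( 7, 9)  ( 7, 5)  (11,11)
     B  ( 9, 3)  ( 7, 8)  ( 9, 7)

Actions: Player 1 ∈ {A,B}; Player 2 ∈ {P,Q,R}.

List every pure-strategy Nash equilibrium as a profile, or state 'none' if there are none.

(A,P): not NE [P1→B gives 9>7; P2→R gives 11>9]
(A,Q): not NE [P2→R gives 11>5]
(A,R): NE
(B,P): not NE [P2→Q gives 8>3]
(B,Q): NE
(B,R): not NE [P1→A gives 11>9; P2→Q gives 8>7]

NE set: (A,R), (B,Q)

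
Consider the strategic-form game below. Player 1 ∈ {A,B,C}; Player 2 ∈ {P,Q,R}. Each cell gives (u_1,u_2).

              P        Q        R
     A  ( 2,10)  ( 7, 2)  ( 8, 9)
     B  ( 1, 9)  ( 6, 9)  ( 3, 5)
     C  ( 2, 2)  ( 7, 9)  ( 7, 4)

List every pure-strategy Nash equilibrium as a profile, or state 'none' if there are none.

PSNE = {(A,P), (C,Q)}

(A,P): NE
(A,Q): not NE [P2→P gives 10>2]
(A,R): not NE [P2→P gives 10>9]
(B,P): not NE [P1→C gives 2>1]
(B,Q): not NE [P1→C gives 7>6]
(B,R): not NE [P1→A gives 8>3; P2→Q gives 9>5]
(C,P): not NE [P2→Q gives 9>2]
(C,Q): NE
(C,R): not NE [P1→A gives 8>7; P2→Q gives 9>4]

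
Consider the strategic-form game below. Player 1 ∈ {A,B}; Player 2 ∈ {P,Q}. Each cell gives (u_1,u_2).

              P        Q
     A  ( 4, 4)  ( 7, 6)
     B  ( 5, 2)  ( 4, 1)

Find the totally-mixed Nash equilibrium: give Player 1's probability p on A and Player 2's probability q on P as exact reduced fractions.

(p,q) = (1/3, 3/4)

P1 indiff ⇒ q·4+(1-q)·7 = q·5+(1-q)·4 ⇒ q(-1) = (1-q)(-3) ⇒ q = 3/4
P2 indiff ⇒ p·4+(1-p)·2 = p·6+(1-p)·1 ⇒ p(-2) = (1-p)(-1) ⇒ p = 1/3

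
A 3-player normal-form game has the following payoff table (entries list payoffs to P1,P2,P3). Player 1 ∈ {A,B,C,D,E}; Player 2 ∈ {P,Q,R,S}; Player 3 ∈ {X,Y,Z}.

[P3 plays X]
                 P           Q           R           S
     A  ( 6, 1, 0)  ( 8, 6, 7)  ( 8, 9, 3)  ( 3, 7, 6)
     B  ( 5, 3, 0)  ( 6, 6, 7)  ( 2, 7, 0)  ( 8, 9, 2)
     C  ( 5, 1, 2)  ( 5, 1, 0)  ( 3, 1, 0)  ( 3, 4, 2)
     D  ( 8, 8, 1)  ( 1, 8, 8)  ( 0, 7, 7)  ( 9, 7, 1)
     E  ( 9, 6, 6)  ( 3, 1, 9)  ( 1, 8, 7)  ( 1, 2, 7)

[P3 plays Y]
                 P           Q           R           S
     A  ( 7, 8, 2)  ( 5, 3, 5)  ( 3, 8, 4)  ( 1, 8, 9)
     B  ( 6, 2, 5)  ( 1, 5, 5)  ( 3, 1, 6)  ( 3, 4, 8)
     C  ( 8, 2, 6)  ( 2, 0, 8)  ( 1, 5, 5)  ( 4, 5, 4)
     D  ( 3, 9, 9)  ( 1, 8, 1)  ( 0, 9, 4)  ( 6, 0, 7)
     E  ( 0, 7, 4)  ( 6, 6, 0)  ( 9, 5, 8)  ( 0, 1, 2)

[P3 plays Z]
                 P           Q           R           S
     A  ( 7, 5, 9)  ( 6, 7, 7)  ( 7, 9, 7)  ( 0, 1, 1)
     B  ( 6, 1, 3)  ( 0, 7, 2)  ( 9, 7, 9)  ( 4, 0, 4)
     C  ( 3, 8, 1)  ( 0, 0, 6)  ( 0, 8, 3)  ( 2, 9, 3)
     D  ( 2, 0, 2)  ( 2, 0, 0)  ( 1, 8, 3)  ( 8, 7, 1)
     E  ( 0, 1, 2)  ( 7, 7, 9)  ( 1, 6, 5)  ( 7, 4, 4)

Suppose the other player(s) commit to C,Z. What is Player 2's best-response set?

P2 best: {S}

u_2(P vs C,Z) = 8
u_2(Q vs C,Z) = 0
u_2(R vs C,Z) = 8
u_2(S vs C,Z) = 9
max payoff 9 at {S}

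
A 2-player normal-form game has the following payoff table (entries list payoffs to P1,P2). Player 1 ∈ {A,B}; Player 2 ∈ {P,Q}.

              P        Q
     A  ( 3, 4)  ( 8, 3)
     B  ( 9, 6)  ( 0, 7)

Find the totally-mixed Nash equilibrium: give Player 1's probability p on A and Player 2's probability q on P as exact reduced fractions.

P1 indiff ⇒ q·3+(1-q)·8 = q·9+(1-q)·0 ⇒ q(-6) = (1-q)(-8) ⇒ q = 4/7
P2 indiff ⇒ p·4+(1-p)·6 = p·3+(1-p)·7 ⇒ p(1) = (1-p)(1) ⇒ p = 1/2

p=1/2, q=4/7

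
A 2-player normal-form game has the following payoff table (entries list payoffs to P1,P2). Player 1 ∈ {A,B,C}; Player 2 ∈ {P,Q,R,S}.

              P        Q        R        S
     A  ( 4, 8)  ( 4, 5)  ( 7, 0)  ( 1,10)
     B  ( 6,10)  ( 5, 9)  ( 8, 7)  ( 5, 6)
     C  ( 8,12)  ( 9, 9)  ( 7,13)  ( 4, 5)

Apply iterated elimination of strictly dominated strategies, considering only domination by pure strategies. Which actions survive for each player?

P1 drop A (B beats it: P:6>4 Q:5>4 R:8>7 S:5>1)
P2 drop Q (P beats it: B:10>9 C:12>9)
P2 drop S (P beats it: B:10>6 C:12>5)
P1→{B,C} P2→{P,R}

IESDS → P1:{B,C} P2:{P,R}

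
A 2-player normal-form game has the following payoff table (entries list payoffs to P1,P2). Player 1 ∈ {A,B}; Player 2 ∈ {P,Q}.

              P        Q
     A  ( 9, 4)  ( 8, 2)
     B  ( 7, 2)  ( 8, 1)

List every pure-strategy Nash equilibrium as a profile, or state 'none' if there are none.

(A,P): NE
(A,Q): not NE [P2→P gives 4>2]
(B,P): not NE [P1→A gives 9>7]
(B,Q): not NE [P2→P gives 2>1]

Nash profiles: (A,P)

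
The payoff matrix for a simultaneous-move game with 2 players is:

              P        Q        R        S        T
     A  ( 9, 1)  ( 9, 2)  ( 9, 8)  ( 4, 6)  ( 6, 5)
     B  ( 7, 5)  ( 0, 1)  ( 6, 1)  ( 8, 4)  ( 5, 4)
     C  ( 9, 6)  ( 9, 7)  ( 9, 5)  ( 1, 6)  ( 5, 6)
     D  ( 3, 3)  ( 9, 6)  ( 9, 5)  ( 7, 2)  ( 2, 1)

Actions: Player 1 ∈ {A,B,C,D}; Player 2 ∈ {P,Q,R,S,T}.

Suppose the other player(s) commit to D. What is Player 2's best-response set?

u_2(P vs D) = 3
u_2(Q vs D) = 6
u_2(R vs D) = 5
u_2(S vs D) = 2
u_2(T vs D) = 1
max payoff 6 at {Q}

argmax u_2 = {Q}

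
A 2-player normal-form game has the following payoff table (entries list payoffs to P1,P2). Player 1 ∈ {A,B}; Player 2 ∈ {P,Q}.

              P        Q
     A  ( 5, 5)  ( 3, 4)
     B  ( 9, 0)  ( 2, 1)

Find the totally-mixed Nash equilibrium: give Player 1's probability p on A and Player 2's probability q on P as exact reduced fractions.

P1 mixes 1/2 on A; P2 mixes 1/5 on P

P1 indiff ⇒ q·5+(1-q)·3 = q·9+(1-q)·2 ⇒ q(-4) = (1-q)(-1) ⇒ q = 1/5
P2 indiff ⇒ p·5+(1-p)·0 = p·4+(1-p)·1 ⇒ p(1) = (1-p)(1) ⇒ p = 1/2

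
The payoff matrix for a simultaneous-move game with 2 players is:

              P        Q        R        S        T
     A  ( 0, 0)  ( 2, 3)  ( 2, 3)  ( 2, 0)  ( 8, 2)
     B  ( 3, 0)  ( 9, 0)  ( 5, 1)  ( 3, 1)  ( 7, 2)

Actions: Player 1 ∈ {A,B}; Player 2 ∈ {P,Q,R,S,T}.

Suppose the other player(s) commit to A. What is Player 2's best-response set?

P2 best: {Q,R}

u_2(P vs A) = 0
u_2(Q vs A) = 3
u_2(R vs A) = 3
u_2(S vs A) = 0
u_2(T vs A) = 2
max payoff 3 at {Q,R}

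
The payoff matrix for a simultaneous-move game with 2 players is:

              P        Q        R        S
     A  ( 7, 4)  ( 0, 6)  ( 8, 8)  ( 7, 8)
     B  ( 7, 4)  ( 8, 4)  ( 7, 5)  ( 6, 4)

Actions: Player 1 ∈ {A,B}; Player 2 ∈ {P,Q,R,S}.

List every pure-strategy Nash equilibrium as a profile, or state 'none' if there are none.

(A,P): not NE [P2→S gives 8>4]
(A,Q): not NE [P1→B gives 8>0; P2→S gives 8>6]
(A,R): NE
(A,S): NE
(B,P): not NE [P2→R gives 5>4]
(B,Q): not NE [P2→R gives 5>4]
(B,R): not NE [P1→A gives 8>7]
(B,S): not NE [P1→A gives 7>6; P2→R gives 5>4]

Nash profiles: (A,R), (A,S)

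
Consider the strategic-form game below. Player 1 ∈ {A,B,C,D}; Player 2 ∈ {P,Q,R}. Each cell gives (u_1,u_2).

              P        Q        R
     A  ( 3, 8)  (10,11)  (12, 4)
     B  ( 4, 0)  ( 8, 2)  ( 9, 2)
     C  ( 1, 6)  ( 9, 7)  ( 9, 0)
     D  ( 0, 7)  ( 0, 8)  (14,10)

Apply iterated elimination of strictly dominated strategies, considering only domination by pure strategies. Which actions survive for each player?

IESDS → P1:{A,D} P2:{Q,R}

P1 drop C (A beats it: P:3>1 Q:10>9 R:12>9)
P2 drop P (Q beats it: A:11>8 B:2>0 D:8>7)
P1 drop B (A beats it: Q:10>8 R:12>9)
P1→{A,D} P2→{Q,R}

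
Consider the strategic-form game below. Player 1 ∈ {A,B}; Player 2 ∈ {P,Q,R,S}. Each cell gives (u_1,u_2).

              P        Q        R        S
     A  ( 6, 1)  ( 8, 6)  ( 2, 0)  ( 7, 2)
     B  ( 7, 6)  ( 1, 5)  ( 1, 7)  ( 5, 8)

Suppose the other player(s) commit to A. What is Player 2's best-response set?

u_2(P vs A) = 1
u_2(Q vs A) = 6
u_2(R vs A) = 0
u_2(S vs A) = 2
max payoff 6 at {Q}

argmax u_2 = {Q}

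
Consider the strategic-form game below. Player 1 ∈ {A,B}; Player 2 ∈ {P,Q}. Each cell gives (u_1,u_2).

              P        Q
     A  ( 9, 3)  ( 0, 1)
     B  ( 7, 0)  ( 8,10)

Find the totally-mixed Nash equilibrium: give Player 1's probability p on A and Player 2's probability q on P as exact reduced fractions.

P1 indiff ⇒ q·9+(1-q)·0 = q·7+(1-q)·8 ⇒ q(2) = (1-q)(8) ⇒ q = 4/5
P2 indiff ⇒ p·3+(1-p)·0 = p·1+(1-p)·10 ⇒ p(2) = (1-p)(10) ⇒ p = 5/6

P1 mixes 5/6 on A; P2 mixes 4/5 on P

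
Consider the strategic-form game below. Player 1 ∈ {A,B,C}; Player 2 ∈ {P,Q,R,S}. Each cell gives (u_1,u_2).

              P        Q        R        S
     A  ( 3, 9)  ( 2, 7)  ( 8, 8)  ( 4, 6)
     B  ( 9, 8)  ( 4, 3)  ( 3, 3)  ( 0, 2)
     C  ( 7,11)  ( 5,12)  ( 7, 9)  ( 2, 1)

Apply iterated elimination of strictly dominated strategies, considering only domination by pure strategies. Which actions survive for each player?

IESDS → P1:{B,C} P2:{P,Q}

P2 drop R (P beats it: A:9>8 B:8>3 C:11>9)
P2 drop S (P beats it: A:9>6 B:8>2 C:11>1)
P1 drop A (B beats it: P:9>3 Q:4>2)
P1→{B,C} P2→{P,Q}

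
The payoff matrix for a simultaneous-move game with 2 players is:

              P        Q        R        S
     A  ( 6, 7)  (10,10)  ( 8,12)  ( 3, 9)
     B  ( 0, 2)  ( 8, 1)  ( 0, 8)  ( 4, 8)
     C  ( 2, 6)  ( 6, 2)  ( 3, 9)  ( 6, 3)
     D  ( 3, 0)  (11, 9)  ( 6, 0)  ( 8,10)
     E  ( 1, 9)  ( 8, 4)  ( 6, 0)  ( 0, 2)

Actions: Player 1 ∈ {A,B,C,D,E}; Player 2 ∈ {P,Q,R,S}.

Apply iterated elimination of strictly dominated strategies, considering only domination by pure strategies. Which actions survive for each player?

P1 drop B (D beats it: P:3>0 Q:11>8 R:6>0 S:8>4)
P1 drop C (D beats it: P:3>2 Q:11>6 R:6>3 S:8>6)
P1 drop E (A beats it: P:6>1 Q:10>8 R:8>6 S:3>0)
P2 drop P (Q beats it: A:10>7 D:9>0)
P1→{A,D} P2→{Q,R,S}

Remaining: P1:{A,D} P2:{Q,R,S}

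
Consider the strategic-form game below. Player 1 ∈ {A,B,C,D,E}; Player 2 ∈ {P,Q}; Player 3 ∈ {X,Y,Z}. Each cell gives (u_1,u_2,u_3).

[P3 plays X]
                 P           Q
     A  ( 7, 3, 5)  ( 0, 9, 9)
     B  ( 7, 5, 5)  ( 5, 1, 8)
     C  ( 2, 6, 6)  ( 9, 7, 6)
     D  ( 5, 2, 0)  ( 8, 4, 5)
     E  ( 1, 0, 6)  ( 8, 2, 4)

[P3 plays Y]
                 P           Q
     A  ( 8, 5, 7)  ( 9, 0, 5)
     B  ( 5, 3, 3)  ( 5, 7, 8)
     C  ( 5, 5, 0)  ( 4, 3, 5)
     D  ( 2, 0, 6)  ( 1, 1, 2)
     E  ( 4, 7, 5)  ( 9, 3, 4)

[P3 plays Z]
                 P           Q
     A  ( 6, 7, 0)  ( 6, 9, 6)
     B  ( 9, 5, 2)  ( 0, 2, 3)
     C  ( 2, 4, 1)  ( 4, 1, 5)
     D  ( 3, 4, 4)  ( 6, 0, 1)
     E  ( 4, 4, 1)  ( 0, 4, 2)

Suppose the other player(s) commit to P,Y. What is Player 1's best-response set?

u_1(A vs P,Y) = 8
u_1(B vs P,Y) = 5
u_1(C vs P,Y) = 5
u_1(D vs P,Y) = 2
u_1(E vs P,Y) = 4
max payoff 8 at {A}

BR_1 = {A}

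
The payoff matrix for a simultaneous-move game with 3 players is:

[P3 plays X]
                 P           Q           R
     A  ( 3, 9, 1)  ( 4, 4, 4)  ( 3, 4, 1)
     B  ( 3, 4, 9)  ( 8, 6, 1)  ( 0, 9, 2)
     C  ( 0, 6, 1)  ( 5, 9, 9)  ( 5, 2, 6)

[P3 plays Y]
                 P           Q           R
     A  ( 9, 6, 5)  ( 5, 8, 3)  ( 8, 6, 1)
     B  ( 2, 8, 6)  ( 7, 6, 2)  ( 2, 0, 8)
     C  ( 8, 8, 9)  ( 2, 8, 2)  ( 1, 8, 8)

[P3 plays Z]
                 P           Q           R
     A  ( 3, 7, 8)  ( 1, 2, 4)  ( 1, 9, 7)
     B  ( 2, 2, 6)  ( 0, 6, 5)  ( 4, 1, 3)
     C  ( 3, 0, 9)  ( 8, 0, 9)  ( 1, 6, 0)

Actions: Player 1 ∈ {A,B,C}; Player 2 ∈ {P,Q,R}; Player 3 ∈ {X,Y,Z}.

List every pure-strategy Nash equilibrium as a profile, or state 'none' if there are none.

PSNE: ∅

(A,P,X): not NE [P3→Z gives 8>1]
(A,P,Y): not NE [P2→Q gives 8>6; P3→Z gives 8>5]
(A,P,Z): not NE [P2→R gives 9>7]
(A,Q,X): not NE [P1→B gives 8>4; P2→P gives 9>4]
(A,Q,Y): not NE [P1→B gives 7>5; P3→Z gives 4>3]
(A,Q,Z): not NE [P1→C gives 8>1; P2→R gives 9>2]
(A,R,X): not NE [P1→C gives 5>3; P2→P gives 9>4; P3→Z gives 7>1]
(A,R,Y): not NE [P2→Q gives 8>6; P3→Z gives 7>1]
(A,R,Z): not NE [P1→B gives 4>1]
(B,P,X): not NE [P2→R gives 9>4]
(B,P,Y): not NE [P1→A gives 9>2; P3→X gives 9>6]
(B,P,Z): not NE [P1→C gives 3>2; P2→Q gives 6>2; P3→X gives 9>6]
(B,Q,X): not NE [P2→R gives 9>6; P3→Z gives 5>1]
(B,Q,Y): not NE [P2→P gives 8>6; P3→Z gives 5>2]
(B,Q,Z): not NE [P1→C gives 8>0]
(B,R,X): not NE [P1→C gives 5>0; P3→Y gives 8>2]
(B,R,Y): not NE [P1→A gives 8>2; P2→P gives 8>0]
(B,R,Z): not NE [P2→Q gives 6>1; P3→Y gives 8>3]
(C,P,X): not NE [P1→B gives 3>0; P2→Q gives 9>6; P3→Z gives 9>1]
(C,P,Y): not NE [P1→A gives 9>8]
(C,P,Z): not NE [P2→R gives 6>0]
(C,Q,X): not NE [P1→B gives 8>5]
(C,Q,Y): not NE [P1→B gives 7>2; P3→Z gives 9>2]
(C,Q,Z): not NE [P2→R gives 6>0]
(C,R,X): not NE [P2→Q gives 9>2; P3→Y gives 8>6]
(C,R,Y): not NE [P1→A gives 8>1]
(C,R,Z): not NE [P1→B gives 4>1; P3→Y gives 8>0]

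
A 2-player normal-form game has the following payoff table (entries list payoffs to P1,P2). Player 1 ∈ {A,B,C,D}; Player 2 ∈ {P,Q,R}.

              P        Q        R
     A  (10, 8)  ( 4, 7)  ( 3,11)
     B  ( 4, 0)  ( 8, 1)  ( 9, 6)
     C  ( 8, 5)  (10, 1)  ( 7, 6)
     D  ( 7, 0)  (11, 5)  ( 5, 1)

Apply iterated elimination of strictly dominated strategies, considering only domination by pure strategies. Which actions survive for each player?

Survivors P1:{B,C,D} P2:{Q,R}

P2 drop P (R beats it: A:11>8 B:6>0 C:6>5 D:1>0)
P1 drop A (B beats it: Q:8>4 R:9>3)
P1→{B,C,D} P2→{Q,R}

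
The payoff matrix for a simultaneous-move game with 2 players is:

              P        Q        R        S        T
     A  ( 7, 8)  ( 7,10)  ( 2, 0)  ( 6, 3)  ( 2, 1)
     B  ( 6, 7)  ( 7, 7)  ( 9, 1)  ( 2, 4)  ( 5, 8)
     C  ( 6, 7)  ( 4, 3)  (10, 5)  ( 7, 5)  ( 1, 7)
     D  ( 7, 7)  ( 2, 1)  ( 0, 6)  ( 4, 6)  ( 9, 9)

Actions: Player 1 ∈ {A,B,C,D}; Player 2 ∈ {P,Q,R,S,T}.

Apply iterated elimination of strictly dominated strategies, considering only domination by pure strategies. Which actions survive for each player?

Remaining: P1:{A,B,D} P2:{P,Q,T}

P2 drop R (P beats it: A:8>0 B:7>1 C:7>5 D:7>6)
P2 drop S (P beats it: A:8>3 B:7>4 C:7>5 D:7>6)
P1 drop C (A beats it: P:7>6 Q:7>4 T:2>1)
P1→{A,B,D} P2→{P,Q,T}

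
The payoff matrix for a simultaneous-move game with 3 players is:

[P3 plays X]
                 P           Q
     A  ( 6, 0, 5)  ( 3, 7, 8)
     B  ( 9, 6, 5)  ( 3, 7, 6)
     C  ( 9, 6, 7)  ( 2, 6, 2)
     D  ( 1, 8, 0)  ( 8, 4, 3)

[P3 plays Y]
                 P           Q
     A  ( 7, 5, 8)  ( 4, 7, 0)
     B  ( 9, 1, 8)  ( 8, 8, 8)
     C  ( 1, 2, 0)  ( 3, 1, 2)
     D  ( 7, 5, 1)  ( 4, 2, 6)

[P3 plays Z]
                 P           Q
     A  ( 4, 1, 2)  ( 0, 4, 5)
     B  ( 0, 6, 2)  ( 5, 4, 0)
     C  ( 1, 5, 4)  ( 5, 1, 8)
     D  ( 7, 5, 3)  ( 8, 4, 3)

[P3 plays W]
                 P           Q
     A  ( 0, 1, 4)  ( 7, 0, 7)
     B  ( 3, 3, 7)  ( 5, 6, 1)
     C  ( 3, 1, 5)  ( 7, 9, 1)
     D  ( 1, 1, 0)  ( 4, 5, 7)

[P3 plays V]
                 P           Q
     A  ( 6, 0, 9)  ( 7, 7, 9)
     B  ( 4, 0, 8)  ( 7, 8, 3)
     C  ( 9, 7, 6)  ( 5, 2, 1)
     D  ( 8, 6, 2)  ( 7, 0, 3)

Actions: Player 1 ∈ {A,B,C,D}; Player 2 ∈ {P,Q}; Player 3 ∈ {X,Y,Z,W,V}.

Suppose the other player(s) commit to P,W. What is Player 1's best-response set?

u_1(A vs P,W) = 0
u_1(B vs P,W) = 3
u_1(C vs P,W) = 3
u_1(D vs P,W) = 1
max payoff 3 at {B,C}

P1 best: {B,C}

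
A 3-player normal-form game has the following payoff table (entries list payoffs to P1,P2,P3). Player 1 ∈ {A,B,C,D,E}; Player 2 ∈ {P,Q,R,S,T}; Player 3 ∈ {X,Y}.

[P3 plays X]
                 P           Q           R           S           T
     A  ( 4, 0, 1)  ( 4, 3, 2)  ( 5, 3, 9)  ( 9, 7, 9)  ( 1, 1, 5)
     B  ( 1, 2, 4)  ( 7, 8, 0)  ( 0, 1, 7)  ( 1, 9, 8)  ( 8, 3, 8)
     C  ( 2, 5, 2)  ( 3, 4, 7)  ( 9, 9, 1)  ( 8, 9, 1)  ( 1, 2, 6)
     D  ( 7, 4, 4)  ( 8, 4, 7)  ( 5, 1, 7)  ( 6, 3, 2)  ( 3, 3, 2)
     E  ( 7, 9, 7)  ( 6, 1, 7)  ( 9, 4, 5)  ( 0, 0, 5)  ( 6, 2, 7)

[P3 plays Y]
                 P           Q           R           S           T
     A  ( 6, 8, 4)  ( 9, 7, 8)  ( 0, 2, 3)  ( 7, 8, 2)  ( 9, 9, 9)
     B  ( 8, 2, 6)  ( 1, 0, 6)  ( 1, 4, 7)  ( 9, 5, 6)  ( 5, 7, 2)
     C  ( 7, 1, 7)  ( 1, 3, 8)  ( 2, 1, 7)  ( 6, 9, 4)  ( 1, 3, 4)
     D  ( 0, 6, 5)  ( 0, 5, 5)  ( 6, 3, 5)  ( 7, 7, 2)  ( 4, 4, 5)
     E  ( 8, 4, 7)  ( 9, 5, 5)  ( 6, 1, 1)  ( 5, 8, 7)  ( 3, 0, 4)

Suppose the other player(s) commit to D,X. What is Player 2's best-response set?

P2 best: {P,Q}

u_2(P vs D,X) = 4
u_2(Q vs D,X) = 4
u_2(R vs D,X) = 1
u_2(S vs D,X) = 3
u_2(T vs D,X) = 3
max payoff 4 at {P,Q}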